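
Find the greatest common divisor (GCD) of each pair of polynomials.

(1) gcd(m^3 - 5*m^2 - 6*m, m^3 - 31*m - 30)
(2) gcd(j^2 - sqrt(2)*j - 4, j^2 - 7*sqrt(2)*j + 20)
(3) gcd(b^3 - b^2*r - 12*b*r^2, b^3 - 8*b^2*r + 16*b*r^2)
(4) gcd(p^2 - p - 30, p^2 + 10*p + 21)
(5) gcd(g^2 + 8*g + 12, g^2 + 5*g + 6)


(1) = m^2 - 5*m - 6
(2) = j - 2*sqrt(2)
(3) = gcd(b*(b - 4*r)*(b + 3*r), b*(b - 4*r)^2) = -b^2 + 4*b*r
(4) = gcd((p - 6)*(p + 5), (p + 3)*(p + 7)) = 1
(5) = g + 2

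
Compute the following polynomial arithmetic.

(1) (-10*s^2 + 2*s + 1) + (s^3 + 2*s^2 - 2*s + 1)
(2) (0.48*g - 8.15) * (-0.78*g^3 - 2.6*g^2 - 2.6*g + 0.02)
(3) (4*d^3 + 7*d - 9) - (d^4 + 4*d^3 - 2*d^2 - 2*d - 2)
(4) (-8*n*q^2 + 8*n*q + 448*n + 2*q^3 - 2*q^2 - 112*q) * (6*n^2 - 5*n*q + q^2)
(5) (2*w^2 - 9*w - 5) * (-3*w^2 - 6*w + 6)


(1) = s^3 - 8*s^2 + 2
(2) = -0.3744*g^4 + 5.109*g^3 + 19.942*g^2 + 21.1996*g - 0.163
(3) = -d^4 + 2*d^2 + 9*d - 7
(4) = -48*n^3*q^2 + 48*n^3*q + 2688*n^3 + 52*n^2*q^3 - 52*n^2*q^2 - 2912*n^2*q - 18*n*q^4 + 18*n*q^3 + 1008*n*q^2 + 2*q^5 - 2*q^4 - 112*q^3
(5) = -6*w^4 + 15*w^3 + 81*w^2 - 24*w - 30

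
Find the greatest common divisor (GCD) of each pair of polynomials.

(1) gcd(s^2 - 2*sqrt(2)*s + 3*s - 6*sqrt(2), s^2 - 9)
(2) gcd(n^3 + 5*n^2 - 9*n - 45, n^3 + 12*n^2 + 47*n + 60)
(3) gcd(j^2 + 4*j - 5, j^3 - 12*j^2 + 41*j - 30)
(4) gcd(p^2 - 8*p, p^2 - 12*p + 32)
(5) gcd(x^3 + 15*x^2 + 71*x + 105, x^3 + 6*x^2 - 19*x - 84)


(1) = gcd((s + 3)*(s - 2*sqrt(2)), (s - 3)*(s + 3)) = s + 3
(2) = n^2 + 8*n + 15
(3) = j - 1
(4) = p - 8
(5) = x^2 + 10*x + 21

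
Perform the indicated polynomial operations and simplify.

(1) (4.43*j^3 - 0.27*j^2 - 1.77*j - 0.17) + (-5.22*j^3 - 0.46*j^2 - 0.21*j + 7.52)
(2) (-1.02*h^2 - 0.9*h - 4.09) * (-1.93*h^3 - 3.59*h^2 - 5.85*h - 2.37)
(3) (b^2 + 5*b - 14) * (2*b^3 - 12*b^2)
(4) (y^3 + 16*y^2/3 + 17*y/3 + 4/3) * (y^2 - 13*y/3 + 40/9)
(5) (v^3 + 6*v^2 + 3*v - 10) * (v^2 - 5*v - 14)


(1) = -0.79*j^3 - 0.73*j^2 - 1.98*j + 7.35
(2) = 1.9686*h^5 + 5.3988*h^4 + 17.0917*h^3 + 22.3655*h^2 + 26.0595*h + 9.6933
(3) = 2*b^5 - 2*b^4 - 88*b^3 + 168*b^2
(4) = y^5 + y^4 - 13*y^3 + 13*y^2/27 + 524*y/27 + 160/27
(5) = v^5 + v^4 - 41*v^3 - 109*v^2 + 8*v + 140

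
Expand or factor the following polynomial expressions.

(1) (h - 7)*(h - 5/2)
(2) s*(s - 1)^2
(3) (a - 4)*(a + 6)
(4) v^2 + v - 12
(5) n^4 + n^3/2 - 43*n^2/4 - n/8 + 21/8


(1) = h^2 - 19*h/2 + 35/2
(2) = s^3 - 2*s^2 + s
(3) = a^2 + 2*a - 24
(4) = (v - 3)*(v + 4)
(5) = (n - 3)*(n - 1/2)*(n + 1/2)*(n + 7/2)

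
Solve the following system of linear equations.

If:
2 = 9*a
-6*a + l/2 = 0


Then:
a = 2/9
l = 8/3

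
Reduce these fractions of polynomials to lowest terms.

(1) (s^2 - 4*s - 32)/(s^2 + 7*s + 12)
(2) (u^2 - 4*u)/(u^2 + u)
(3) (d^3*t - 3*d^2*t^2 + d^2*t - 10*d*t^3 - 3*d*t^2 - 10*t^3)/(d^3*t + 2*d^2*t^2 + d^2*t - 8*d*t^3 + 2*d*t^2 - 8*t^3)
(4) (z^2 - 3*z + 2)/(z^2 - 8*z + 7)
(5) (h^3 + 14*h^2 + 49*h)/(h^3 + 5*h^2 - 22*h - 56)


(1) = (s - 8)/(s + 3)
(2) = (u - 4)/(u + 1)
(3) = (-d^2 + 3*d*t + 10*t^2)/(-d^2 - 2*d*t + 8*t^2)
(4) = (z - 2)/(z - 7)
(5) = (h^2 + 7*h)/(h^2 - 2*h - 8)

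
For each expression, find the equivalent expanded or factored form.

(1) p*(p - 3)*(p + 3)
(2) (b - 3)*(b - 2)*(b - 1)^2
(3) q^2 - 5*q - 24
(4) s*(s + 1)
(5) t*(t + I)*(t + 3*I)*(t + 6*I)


(1) = p^3 - 9*p
(2) = b^4 - 7*b^3 + 17*b^2 - 17*b + 6
(3) = (q - 8)*(q + 3)
(4) = s^2 + s
(5) = t^4 + 10*I*t^3 - 27*t^2 - 18*I*t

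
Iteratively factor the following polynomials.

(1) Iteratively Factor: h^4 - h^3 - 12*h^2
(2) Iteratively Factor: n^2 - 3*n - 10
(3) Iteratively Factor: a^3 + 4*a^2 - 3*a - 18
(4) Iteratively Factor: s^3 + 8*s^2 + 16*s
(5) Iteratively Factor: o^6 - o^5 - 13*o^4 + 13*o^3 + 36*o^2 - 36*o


(1) = (h)*(h^3 - h^2 - 12*h) = h^2*(h^2 - h - 12) = h^2*(h - 4)*(h + 3)
(2) = (n + 2)*(n - 5)
(3) = (a + 3)*(a^2 + a - 6) = (a - 2)*(a + 3)*(a + 3)
(4) = (s)*(s^2 + 8*s + 16) = s*(s + 4)*(s + 4)
(5) = (o - 2)*(o^5 + o^4 - 11*o^3 - 9*o^2 + 18*o) = o*(o - 2)*(o^4 + o^3 - 11*o^2 - 9*o + 18) = o*(o - 3)*(o - 2)*(o^3 + 4*o^2 + o - 6) = o*(o - 3)*(o - 2)*(o + 2)*(o^2 + 2*o - 3) = o*(o - 3)*(o - 2)*(o - 1)*(o + 2)*(o + 3)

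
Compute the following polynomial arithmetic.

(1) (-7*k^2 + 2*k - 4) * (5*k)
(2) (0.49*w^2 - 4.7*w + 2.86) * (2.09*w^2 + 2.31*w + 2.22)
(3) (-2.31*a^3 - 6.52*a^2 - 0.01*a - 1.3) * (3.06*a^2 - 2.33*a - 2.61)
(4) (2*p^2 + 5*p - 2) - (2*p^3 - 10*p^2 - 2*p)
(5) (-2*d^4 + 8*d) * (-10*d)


(1) = -35*k^3 + 10*k^2 - 20*k
(2) = 1.0241*w^4 - 8.6911*w^3 - 3.7918*w^2 - 3.8274*w + 6.3492
(3) = -7.0686*a^5 - 14.5689*a^4 + 21.1901*a^3 + 13.0625*a^2 + 3.0551*a + 3.393
(4) = -2*p^3 + 12*p^2 + 7*p - 2
(5) = 20*d^5 - 80*d^2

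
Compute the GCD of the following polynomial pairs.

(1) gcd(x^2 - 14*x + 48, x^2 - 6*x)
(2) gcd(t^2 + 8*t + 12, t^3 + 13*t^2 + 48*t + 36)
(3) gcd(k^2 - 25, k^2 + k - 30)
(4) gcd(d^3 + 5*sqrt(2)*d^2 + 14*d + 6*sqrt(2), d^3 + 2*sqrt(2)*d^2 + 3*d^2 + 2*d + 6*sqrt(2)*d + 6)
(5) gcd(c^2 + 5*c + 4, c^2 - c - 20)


(1) = x - 6
(2) = gcd((t + 2)*(t + 6), (t + 1)*(t + 6)^2) = t + 6
(3) = k - 5
(4) = gcd((d + sqrt(2))^2*(d + 3*sqrt(2)), (d + 3)*(d + sqrt(2))^2) = d^2 + 2*sqrt(2)*d + 2
(5) = c + 4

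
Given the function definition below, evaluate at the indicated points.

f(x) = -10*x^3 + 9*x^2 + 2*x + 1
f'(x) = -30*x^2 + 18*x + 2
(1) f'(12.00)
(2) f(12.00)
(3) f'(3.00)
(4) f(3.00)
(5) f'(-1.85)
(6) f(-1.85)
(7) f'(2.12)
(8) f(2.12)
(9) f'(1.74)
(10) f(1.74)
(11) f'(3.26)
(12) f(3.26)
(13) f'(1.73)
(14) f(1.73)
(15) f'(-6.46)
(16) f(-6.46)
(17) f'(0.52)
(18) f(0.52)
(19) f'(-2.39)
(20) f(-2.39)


(1) = -4102.00
(2) = -15959.00
(3) = -214.00
(4) = -182.00
(5) = -133.98
(6) = 91.42
(7) = -94.67
(8) = -49.59
(9) = -57.51
(10) = -20.95
(11) = -258.15
(12) = -243.29
(13) = -56.65
(14) = -20.38
(15) = -1366.23
(16) = 3059.53
(17) = 3.25
(18) = 3.07
(19) = -212.38
(20) = 184.15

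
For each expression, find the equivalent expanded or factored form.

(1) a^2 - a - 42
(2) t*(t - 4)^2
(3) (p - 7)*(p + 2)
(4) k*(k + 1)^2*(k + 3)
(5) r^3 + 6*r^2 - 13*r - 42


(1) = (a - 7)*(a + 6)
(2) = t^3 - 8*t^2 + 16*t
(3) = p^2 - 5*p - 14
(4) = k^4 + 5*k^3 + 7*k^2 + 3*k
(5) = (r - 3)*(r + 2)*(r + 7)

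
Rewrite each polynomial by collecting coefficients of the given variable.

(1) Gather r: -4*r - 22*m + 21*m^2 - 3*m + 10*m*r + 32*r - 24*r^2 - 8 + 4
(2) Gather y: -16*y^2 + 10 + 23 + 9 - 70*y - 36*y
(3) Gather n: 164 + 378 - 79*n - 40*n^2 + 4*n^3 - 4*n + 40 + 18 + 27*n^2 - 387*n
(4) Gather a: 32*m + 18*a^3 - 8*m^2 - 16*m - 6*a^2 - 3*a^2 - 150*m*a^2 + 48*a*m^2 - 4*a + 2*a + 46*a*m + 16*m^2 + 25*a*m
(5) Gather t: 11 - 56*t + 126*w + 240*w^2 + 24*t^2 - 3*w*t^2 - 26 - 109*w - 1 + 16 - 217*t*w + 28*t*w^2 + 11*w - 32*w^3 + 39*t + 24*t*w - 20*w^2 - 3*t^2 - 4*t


(1) = 21*m^2 - 25*m - 24*r^2 + r*(10*m + 28) - 4
(2) = -16*y^2 - 106*y + 42
(3) = 4*n^3 - 13*n^2 - 470*n + 600
(4) = 18*a^3 + a^2*(-150*m - 9) + a*(48*m^2 + 71*m - 2) + 8*m^2 + 16*m
(5) = t^2*(21 - 3*w) + t*(28*w^2 - 193*w - 21) - 32*w^3 + 220*w^2 + 28*w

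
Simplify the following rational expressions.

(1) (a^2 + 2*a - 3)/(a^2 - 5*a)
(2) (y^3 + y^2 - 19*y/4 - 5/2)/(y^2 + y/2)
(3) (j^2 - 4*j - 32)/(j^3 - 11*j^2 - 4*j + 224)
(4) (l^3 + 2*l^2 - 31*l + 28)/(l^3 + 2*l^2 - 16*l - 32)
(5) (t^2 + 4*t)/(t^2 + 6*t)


(1) = (a^2 + 2*a - 3)/(a^2 - 5*a)
(2) = (2*y^2 + y - 10)/(2*y)
(3) = 1/(j - 7)
(4) = (l^2 + 6*l - 7)/(l^2 + 6*l + 8)
(5) = (t + 4)/(t + 6)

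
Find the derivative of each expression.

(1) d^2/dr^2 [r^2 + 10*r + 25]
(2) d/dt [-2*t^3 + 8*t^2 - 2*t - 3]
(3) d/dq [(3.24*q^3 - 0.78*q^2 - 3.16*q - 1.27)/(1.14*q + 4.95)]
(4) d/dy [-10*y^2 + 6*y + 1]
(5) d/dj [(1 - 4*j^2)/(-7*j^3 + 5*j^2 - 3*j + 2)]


(1) = 2
(2) = -6*t^2 + 16*t - 2
(3) = (7.3872*q^3 + 47.2248*q^2 - 7.722*q - 14.1942)/(1.2996*q^2 + 11.286*q + 24.5025)
(4) = 6 - 20*y
(5) = (-28*j^4 + 33*j^2 - 26*j + 3)/(49*j^6 - 70*j^5 + 67*j^4 - 58*j^3 + 29*j^2 - 12*j + 4)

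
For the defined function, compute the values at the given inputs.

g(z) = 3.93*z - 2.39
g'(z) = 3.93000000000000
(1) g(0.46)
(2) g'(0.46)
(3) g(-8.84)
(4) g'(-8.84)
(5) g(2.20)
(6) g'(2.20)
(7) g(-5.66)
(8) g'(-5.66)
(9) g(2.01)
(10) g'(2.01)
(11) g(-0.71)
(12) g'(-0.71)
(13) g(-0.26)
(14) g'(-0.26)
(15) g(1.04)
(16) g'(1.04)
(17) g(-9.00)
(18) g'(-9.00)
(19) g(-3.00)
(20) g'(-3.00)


(1) = -0.58
(2) = 3.93
(3) = -37.13
(4) = 3.93
(5) = 6.26
(6) = 3.93
(7) = -24.63
(8) = 3.93
(9) = 5.51
(10) = 3.93
(11) = -5.18
(12) = 3.93
(13) = -3.41
(14) = 3.93
(15) = 1.70
(16) = 3.93
(17) = -37.76
(18) = 3.93
(19) = -14.18
(20) = 3.93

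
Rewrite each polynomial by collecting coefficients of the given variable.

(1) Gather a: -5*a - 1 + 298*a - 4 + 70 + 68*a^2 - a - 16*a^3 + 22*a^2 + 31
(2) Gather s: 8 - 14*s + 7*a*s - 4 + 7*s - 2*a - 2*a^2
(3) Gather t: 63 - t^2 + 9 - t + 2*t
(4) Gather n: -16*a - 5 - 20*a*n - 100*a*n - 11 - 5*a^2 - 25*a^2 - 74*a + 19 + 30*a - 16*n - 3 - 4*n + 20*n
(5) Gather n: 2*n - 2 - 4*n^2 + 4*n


(1) = -16*a^3 + 90*a^2 + 292*a + 96
(2) = -2*a^2 - 2*a + s*(7*a - 7) + 4
(3) = -t^2 + t + 72
(4) = -30*a^2 - 120*a*n - 60*a
(5) = -4*n^2 + 6*n - 2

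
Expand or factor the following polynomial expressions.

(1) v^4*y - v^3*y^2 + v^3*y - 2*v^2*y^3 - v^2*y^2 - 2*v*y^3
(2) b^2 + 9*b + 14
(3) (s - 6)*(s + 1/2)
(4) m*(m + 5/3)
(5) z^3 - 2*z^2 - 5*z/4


(1) = v*(v - 2*y)*(v + y)*(v*y + y)
(2) = (b + 2)*(b + 7)
(3) = s^2 - 11*s/2 - 3
(4) = m^2 + 5*m/3
(5) = z*(z - 5/2)*(z + 1/2)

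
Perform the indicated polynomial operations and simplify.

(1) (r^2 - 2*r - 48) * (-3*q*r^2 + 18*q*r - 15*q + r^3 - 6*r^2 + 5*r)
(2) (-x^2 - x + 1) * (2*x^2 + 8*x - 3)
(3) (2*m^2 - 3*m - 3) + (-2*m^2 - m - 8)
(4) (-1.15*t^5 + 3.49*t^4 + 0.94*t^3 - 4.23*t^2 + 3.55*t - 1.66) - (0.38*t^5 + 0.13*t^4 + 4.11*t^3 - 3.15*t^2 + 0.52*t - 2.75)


(1) = -3*q*r^4 + 24*q*r^3 + 93*q*r^2 - 834*q*r + 720*q + r^5 - 8*r^4 - 31*r^3 + 278*r^2 - 240*r
(2) = -2*x^4 - 10*x^3 - 3*x^2 + 11*x - 3
(3) = -4*m - 11
(4) = -1.53*t^5 + 3.36*t^4 - 3.17*t^3 - 1.08*t^2 + 3.03*t + 1.09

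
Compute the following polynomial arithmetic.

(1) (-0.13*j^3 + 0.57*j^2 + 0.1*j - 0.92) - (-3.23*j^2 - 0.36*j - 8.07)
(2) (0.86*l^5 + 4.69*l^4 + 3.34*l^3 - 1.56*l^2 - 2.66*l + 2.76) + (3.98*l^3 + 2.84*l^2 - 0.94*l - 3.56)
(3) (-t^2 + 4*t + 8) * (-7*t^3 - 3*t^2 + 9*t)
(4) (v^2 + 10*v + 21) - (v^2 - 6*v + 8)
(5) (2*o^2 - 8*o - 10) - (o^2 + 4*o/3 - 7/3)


(1) = -0.13*j^3 + 3.8*j^2 + 0.46*j + 7.15
(2) = 0.86*l^5 + 4.69*l^4 + 7.32*l^3 + 1.28*l^2 - 3.6*l - 0.8
(3) = 7*t^5 - 25*t^4 - 77*t^3 + 12*t^2 + 72*t
(4) = 16*v + 13
(5) = o^2 - 28*o/3 - 23/3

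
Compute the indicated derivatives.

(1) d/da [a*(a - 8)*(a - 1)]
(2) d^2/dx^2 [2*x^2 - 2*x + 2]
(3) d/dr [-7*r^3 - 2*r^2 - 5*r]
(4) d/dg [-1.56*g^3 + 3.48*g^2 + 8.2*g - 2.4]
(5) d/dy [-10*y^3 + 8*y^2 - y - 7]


(1) = 3*a^2 - 18*a + 8
(2) = 4
(3) = -21*r^2 - 4*r - 5
(4) = -4.68*g^2 + 6.96*g + 8.2
(5) = -30*y^2 + 16*y - 1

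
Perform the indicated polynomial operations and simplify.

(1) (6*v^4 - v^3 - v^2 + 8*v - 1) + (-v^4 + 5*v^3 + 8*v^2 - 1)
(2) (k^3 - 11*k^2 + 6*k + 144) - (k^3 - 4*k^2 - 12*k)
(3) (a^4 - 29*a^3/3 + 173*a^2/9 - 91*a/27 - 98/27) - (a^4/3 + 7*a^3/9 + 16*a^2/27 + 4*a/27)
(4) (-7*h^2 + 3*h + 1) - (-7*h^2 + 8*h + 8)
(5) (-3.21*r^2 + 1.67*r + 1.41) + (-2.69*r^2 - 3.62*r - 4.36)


(1) = 5*v^4 + 4*v^3 + 7*v^2 + 8*v - 2
(2) = -7*k^2 + 18*k + 144
(3) = 2*a^4/3 - 94*a^3/9 + 503*a^2/27 - 95*a/27 - 98/27
(4) = -5*h - 7
(5) = -5.9*r^2 - 1.95*r - 2.95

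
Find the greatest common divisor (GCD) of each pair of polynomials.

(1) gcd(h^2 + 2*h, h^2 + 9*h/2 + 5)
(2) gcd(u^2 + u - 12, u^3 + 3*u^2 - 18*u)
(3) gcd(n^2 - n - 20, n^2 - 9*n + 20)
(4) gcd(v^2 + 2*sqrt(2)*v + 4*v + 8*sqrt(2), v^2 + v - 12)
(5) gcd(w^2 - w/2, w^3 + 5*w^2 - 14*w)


(1) = gcd(h*(h + 2), (h + 2)*(h + 5/2)) = h + 2
(2) = u - 3
(3) = n - 5
(4) = v + 4
(5) = gcd(w*(w - 1/2), w*(w - 2)*(w + 7)) = w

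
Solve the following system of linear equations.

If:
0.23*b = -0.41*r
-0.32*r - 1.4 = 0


Then:
b = 7.80
r = -4.38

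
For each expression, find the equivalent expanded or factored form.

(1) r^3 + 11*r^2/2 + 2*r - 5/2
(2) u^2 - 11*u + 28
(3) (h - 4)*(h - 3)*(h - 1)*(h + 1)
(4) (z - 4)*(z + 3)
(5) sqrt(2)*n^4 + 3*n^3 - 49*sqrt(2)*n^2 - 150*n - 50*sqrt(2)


(1) = (r - 1/2)*(r + 1)*(r + 5)
(2) = (u - 7)*(u - 4)
(3) = h^4 - 7*h^3 + 11*h^2 + 7*h - 12
(4) = z^2 - z - 12
(5) = (n - 5*sqrt(2))*(n + sqrt(2))*(n + 5*sqrt(2))*(sqrt(2)*n + 1)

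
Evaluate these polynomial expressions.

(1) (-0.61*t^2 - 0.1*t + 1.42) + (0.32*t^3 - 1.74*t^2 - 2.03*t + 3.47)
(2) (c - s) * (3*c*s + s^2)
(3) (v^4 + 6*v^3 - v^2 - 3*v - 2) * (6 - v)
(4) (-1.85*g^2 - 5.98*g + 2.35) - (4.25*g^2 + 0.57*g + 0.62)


(1) = 0.32*t^3 - 2.35*t^2 - 2.13*t + 4.89
(2) = 3*c^2*s - 2*c*s^2 - s^3
(3) = -v^5 + 37*v^3 - 3*v^2 - 16*v - 12
(4) = -6.1*g^2 - 6.55*g + 1.73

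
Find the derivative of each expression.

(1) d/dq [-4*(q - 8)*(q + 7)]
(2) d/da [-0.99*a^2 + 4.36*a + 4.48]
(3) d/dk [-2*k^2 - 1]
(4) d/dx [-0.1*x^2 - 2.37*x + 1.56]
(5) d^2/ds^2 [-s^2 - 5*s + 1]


(1) = 4 - 8*q
(2) = 4.36 - 1.98*a
(3) = -4*k
(4) = -0.2*x - 2.37
(5) = -2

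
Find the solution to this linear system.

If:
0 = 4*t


Then:
t = 0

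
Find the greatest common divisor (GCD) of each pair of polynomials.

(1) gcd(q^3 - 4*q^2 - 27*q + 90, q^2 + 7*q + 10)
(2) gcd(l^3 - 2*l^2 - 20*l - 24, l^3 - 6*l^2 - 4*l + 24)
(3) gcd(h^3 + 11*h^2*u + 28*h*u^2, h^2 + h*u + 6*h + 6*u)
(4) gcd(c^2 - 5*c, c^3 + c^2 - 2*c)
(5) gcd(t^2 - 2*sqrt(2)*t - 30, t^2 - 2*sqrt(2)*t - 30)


(1) = q + 5
(2) = gcd((l - 6)*(l + 2)^2, (l - 6)*(l - 2)*(l + 2)) = l^2 - 4*l - 12
(3) = 1
(4) = c
(5) = gcd((t - 5*sqrt(2))*(t + 3*sqrt(2)), (t - 5*sqrt(2))*(t + 3*sqrt(2))) = t^2 - 2*sqrt(2)*t - 30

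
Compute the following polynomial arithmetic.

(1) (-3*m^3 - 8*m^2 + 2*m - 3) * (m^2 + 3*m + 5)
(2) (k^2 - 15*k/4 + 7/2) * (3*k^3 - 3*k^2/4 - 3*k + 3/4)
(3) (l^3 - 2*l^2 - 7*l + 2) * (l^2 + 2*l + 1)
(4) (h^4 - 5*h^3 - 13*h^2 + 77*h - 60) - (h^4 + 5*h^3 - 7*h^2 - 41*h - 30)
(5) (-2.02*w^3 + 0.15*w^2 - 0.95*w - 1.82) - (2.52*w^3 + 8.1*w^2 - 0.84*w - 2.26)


(1) = -3*m^5 - 17*m^4 - 37*m^3 - 37*m^2 + m - 15
(2) = 3*k^5 - 12*k^4 + 165*k^3/16 + 75*k^2/8 - 213*k/16 + 21/8
(3) = l^5 - 10*l^3 - 14*l^2 - 3*l + 2
(4) = -10*h^3 - 6*h^2 + 118*h - 30
(5) = -4.54*w^3 - 7.95*w^2 - 0.11*w + 0.44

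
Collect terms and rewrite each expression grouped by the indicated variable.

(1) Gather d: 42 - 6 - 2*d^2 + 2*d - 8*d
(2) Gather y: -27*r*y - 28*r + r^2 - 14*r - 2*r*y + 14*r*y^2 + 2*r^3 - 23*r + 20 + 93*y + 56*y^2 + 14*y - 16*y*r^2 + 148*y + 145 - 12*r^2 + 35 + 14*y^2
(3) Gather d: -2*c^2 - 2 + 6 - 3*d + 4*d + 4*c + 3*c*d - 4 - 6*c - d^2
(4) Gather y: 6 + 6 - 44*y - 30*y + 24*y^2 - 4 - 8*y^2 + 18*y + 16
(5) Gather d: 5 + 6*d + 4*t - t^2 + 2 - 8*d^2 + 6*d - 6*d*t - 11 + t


(1) = -2*d^2 - 6*d + 36
(2) = 2*r^3 - 11*r^2 - 65*r + y^2*(14*r + 70) + y*(-16*r^2 - 29*r + 255) + 200
(3) = -2*c^2 - 2*c - d^2 + d*(3*c + 1)
(4) = 16*y^2 - 56*y + 24
(5) = -8*d^2 + d*(12 - 6*t) - t^2 + 5*t - 4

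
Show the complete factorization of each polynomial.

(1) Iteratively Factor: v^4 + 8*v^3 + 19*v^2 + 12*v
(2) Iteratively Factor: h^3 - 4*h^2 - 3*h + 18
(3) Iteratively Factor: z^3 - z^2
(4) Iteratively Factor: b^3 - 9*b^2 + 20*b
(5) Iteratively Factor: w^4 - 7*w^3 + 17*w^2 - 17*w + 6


(1) = (v)*(v^3 + 8*v^2 + 19*v + 12) = v*(v + 1)*(v^2 + 7*v + 12) = v*(v + 1)*(v + 4)*(v + 3)
(2) = (h - 3)*(h^2 - h - 6) = (h - 3)^2*(h + 2)
(3) = (z)*(z^2 - z) = z*(z - 1)*(z)
(4) = (b - 5)*(b^2 - 4*b) = (b - 5)*(b - 4)*(b)
(5) = (w - 1)*(w^3 - 6*w^2 + 11*w - 6) = (w - 1)^2*(w^2 - 5*w + 6) = (w - 3)*(w - 1)^2*(w - 2)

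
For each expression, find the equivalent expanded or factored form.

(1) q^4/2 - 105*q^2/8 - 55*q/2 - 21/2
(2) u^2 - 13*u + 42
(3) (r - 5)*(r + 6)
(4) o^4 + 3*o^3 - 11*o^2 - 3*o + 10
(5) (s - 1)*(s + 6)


(1) = (q/2 + 1)*(q - 6)*(q + 1/2)*(q + 7/2)
(2) = (u - 7)*(u - 6)
(3) = r^2 + r - 30
(4) = (o - 2)*(o - 1)*(o + 1)*(o + 5)
(5) = s^2 + 5*s - 6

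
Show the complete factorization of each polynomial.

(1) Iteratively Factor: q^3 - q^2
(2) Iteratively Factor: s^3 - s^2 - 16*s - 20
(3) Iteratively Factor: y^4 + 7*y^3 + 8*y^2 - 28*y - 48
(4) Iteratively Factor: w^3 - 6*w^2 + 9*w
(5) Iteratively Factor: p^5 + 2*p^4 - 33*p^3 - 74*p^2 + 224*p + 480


(1) = (q)*(q^2 - q) = q^2*(q - 1)
(2) = (s - 5)*(s^2 + 4*s + 4) = (s - 5)*(s + 2)*(s + 2)
(3) = (y - 2)*(y^3 + 9*y^2 + 26*y + 24) = (y - 2)*(y + 4)*(y^2 + 5*y + 6) = (y - 2)*(y + 2)*(y + 4)*(y + 3)
(4) = (w)*(w^2 - 6*w + 9) = w*(w - 3)*(w - 3)
(5) = (p - 5)*(p^4 + 7*p^3 + 2*p^2 - 64*p - 96) = (p - 5)*(p - 3)*(p^3 + 10*p^2 + 32*p + 32) = (p - 5)*(p - 3)*(p + 4)*(p^2 + 6*p + 8) = (p - 5)*(p - 3)*(p + 4)^2*(p + 2)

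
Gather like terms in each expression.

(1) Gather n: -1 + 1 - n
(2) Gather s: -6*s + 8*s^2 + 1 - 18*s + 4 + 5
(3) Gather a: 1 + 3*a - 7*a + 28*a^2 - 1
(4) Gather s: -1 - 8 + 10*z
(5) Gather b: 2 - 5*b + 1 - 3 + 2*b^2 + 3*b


(1) = -n
(2) = 8*s^2 - 24*s + 10
(3) = 28*a^2 - 4*a
(4) = 10*z - 9
(5) = 2*b^2 - 2*b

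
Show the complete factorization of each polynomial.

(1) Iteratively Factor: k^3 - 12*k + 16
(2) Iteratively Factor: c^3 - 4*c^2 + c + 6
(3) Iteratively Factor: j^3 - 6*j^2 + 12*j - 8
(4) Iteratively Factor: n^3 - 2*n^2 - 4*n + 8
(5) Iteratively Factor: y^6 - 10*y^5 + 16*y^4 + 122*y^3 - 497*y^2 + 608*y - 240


(1) = (k - 2)*(k^2 + 2*k - 8) = (k - 2)*(k + 4)*(k - 2)
(2) = (c - 2)*(c^2 - 2*c - 3) = (c - 3)*(c - 2)*(c + 1)
(3) = (j - 2)*(j^2 - 4*j + 4) = (j - 2)^2*(j - 2)
(4) = (n - 2)*(n^2 - 4) = (n - 2)^2*(n + 2)
(5) = (y + 4)*(y^5 - 14*y^4 + 72*y^3 - 166*y^2 + 167*y - 60) = (y - 5)*(y + 4)*(y^4 - 9*y^3 + 27*y^2 - 31*y + 12) = (y - 5)*(y - 3)*(y + 4)*(y^3 - 6*y^2 + 9*y - 4) = (y - 5)*(y - 3)*(y - 1)*(y + 4)*(y^2 - 5*y + 4) = (y - 5)*(y - 3)*(y - 1)^2*(y + 4)*(y - 4)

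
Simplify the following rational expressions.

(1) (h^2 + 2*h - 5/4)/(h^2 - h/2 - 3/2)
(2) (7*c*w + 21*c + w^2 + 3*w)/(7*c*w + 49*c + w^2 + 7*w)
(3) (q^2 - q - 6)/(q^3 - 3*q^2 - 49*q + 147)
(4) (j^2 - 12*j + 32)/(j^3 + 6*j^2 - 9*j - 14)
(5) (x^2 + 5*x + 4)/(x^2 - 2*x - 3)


(1) = (4*h^2 + 8*h - 5)/(4*h^2 - 2*h - 6)
(2) = (w + 3)/(w + 7)
(3) = (q + 2)/(q^2 - 49)
(4) = (j^2 - 12*j + 32)/(j^3 + 6*j^2 - 9*j - 14)
(5) = (x + 4)/(x - 3)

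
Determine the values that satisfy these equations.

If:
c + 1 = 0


Then:
c = -1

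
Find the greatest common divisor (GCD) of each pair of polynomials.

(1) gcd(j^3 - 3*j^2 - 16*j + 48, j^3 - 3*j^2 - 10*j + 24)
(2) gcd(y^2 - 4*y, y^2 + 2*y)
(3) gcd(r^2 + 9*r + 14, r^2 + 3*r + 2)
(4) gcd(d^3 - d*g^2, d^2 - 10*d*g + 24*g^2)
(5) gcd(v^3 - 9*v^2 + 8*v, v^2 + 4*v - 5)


(1) = j - 4
(2) = gcd(y*(y - 4), y*(y + 2)) = y
(3) = gcd((r + 2)*(r + 7), (r + 1)*(r + 2)) = r + 2
(4) = gcd(d*(d - g)*(d + g), (d - 6*g)*(d - 4*g)) = 1
(5) = v - 1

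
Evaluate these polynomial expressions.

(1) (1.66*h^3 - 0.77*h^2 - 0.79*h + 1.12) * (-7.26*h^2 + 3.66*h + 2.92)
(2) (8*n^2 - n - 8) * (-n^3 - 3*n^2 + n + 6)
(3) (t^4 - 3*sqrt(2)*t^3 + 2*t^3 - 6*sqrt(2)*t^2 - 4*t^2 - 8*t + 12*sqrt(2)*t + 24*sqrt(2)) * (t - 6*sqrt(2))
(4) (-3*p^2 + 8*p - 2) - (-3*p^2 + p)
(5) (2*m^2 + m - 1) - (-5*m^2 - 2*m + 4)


(1) = -12.0516*h^5 + 11.6658*h^4 + 7.7644*h^3 - 13.271*h^2 + 1.7924*h + 3.2704
(2) = -8*n^5 - 23*n^4 + 19*n^3 + 71*n^2 - 14*n - 48
(3) = t^5 - 9*sqrt(2)*t^4 + 2*t^4 - 18*sqrt(2)*t^3 + 32*t^3 + 36*sqrt(2)*t^2 + 64*t^2 - 144*t + 72*sqrt(2)*t - 288
(4) = 7*p - 2
(5) = 7*m^2 + 3*m - 5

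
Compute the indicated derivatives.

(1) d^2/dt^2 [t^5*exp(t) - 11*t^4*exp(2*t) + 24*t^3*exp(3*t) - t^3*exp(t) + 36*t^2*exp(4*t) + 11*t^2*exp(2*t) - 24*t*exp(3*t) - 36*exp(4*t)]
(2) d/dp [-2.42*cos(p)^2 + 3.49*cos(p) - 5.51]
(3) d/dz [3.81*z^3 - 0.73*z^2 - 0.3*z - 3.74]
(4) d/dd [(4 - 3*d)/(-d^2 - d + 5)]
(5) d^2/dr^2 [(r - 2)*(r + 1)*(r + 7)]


(1) = (t^5 - 44*t^4*exp(t) + 10*t^4 + 216*t^3*exp(2*t) - 176*t^3*exp(t) + 19*t^3 + 576*t^2*exp(3*t) + 432*t^2*exp(2*t) - 88*t^2*exp(t) - 6*t^2 + 576*t*exp(3*t) - 72*t*exp(2*t) + 88*t*exp(t) - 6*t - 504*exp(3*t) - 144*exp(2*t) + 22*exp(t))*exp(t)
(2) = (4.84*cos(p) - 3.49)*sin(p)
(3) = 11.43*z^2 - 1.46*z - 0.3
(4) = (3*d^2 + 3*d - (2*d + 1)*(3*d - 4) - 15)/(d^2 + d - 5)^2
(5) = 6*r + 12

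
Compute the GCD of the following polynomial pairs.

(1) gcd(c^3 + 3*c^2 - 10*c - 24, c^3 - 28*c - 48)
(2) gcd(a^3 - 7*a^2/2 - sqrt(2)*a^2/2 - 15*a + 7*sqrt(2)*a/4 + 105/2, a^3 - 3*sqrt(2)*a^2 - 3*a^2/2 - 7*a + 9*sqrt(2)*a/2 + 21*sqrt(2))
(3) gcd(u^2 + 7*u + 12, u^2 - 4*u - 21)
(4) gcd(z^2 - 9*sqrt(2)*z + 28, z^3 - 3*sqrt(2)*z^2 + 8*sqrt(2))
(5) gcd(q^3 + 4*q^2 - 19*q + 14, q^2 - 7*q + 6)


(1) = c^2 + 6*c + 8
(2) = a^2 + a*(-3*sqrt(2) - 7/2) + 21*sqrt(2)/2
(3) = gcd((u + 3)*(u + 4), (u - 7)*(u + 3)) = u + 3
(4) = z - 2*sqrt(2)
(5) = q - 1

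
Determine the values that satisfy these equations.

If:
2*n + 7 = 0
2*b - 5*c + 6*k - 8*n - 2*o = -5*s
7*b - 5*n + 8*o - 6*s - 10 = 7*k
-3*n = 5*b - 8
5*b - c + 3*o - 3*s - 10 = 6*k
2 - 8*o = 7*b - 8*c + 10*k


Then:
b = 37/10
c = -43753/5240
k = 24077/2620
n = -7/2
o = -2990/131
s = -186477/5240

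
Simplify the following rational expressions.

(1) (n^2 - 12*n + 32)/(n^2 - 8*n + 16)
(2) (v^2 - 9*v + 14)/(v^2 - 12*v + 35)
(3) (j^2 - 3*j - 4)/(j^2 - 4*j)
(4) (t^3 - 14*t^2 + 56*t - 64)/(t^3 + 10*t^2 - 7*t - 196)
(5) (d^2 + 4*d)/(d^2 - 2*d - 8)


(1) = (n - 8)/(n - 4)
(2) = (v - 2)/(v - 5)
(3) = (j + 1)/j
(4) = (t^2 - 10*t + 16)/(t^2 + 14*t + 49)
(5) = (d^2 + 4*d)/(d^2 - 2*d - 8)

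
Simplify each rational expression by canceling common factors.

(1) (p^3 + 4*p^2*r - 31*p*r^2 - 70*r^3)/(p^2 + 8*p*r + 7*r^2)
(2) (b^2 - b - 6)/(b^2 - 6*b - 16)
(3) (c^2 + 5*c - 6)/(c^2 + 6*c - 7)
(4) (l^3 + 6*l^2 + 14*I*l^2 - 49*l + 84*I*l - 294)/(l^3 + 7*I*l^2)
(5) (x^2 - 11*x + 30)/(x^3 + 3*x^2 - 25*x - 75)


(1) = (p^2 - 3*p*r - 10*r^2)/(p + r)
(2) = (b - 3)/(b - 8)
(3) = (c + 6)/(c + 7)
(4) = (l^2 + l*(6 + 7*I) + 42*I)/l^2
(5) = (x - 6)/(x^2 + 8*x + 15)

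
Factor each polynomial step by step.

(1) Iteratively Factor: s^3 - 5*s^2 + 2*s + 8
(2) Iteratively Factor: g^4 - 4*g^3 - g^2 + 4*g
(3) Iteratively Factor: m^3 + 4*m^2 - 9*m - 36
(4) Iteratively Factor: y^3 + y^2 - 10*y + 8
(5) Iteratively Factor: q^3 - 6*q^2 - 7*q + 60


(1) = (s - 4)*(s^2 - s - 2) = (s - 4)*(s + 1)*(s - 2)
(2) = (g + 1)*(g^3 - 5*g^2 + 4*g) = (g - 1)*(g + 1)*(g^2 - 4*g) = g*(g - 1)*(g + 1)*(g - 4)
(3) = (m - 3)*(m^2 + 7*m + 12) = (m - 3)*(m + 4)*(m + 3)
(4) = (y + 4)*(y^2 - 3*y + 2) = (y - 1)*(y + 4)*(y - 2)
(5) = (q + 3)*(q^2 - 9*q + 20) = (q - 5)*(q + 3)*(q - 4)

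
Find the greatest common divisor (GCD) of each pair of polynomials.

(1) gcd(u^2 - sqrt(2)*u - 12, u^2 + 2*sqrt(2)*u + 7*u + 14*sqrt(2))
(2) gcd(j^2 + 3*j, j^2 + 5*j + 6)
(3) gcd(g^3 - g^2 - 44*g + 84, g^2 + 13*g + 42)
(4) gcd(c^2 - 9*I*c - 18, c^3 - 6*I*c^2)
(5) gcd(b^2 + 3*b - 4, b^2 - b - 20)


(1) = u + 2*sqrt(2)
(2) = gcd(j*(j + 3), (j + 2)*(j + 3)) = j + 3
(3) = g + 7
(4) = c - 6*I
(5) = gcd((b - 1)*(b + 4), (b - 5)*(b + 4)) = b + 4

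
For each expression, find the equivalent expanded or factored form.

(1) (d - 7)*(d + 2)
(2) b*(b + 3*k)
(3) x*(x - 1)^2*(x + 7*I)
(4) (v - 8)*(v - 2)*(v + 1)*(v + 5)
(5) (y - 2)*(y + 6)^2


(1) = d^2 - 5*d - 14
(2) = b^2 + 3*b*k
(3) = x^4 - 2*x^3 + 7*I*x^3 + x^2 - 14*I*x^2 + 7*I*x
(4) = v^4 - 4*v^3 - 39*v^2 + 46*v + 80
(5) = y^3 + 10*y^2 + 12*y - 72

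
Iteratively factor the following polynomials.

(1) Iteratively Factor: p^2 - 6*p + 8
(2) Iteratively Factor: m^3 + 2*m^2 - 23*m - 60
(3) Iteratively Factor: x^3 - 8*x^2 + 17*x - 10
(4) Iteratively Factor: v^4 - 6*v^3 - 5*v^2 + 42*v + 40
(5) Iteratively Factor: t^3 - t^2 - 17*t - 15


(1) = (p - 2)*(p - 4)
(2) = (m - 5)*(m^2 + 7*m + 12) = (m - 5)*(m + 3)*(m + 4)
(3) = (x - 5)*(x^2 - 3*x + 2) = (x - 5)*(x - 1)*(x - 2)
(4) = (v + 1)*(v^3 - 7*v^2 + 2*v + 40) = (v - 4)*(v + 1)*(v^2 - 3*v - 10) = (v - 4)*(v + 1)*(v + 2)*(v - 5)
(5) = (t + 1)*(t^2 - 2*t - 15) = (t + 1)*(t + 3)*(t - 5)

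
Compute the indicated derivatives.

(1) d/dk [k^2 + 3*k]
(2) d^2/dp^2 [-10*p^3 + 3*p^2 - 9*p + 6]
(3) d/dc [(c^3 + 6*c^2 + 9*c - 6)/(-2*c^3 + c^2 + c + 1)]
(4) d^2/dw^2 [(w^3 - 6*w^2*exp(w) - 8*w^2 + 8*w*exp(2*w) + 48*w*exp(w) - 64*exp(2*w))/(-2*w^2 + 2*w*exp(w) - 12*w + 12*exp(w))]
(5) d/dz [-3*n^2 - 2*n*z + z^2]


(1) = 2*k + 3
(2) = 6 - 60*p
(3) = (13*c^4 + 38*c^3 - 36*c^2 + 24*c + 15)/(4*c^6 - 4*c^5 - 3*c^4 - 2*c^3 + 3*c^2 + 2*c + 1)
(4) = (-((w*exp(w) + 8*exp(w) - 2)*(w^3 - 6*w^2*exp(w) - 8*w^2 + 8*w*exp(2*w) + 48*w*exp(w) - 64*exp(2*w)) + 2*(w*exp(w) - 2*w + 7*exp(w) - 6)*(-6*w^2*exp(w) + 3*w^2 + 16*w*exp(2*w) + 36*w*exp(w) - 16*w - 120*exp(2*w) + 48*exp(w)))*(w^2 - w*exp(w) + 6*w - 6*exp(w)) + 2*(w^2 - w*exp(w) + 6*w - 6*exp(w))^2*(3*w^2*exp(w) - 16*w*exp(2*w) - 12*w*exp(w) - 3*w + 112*exp(2*w) - 42*exp(w) + 8) - 2*(w*exp(w) - 2*w + 7*exp(w) - 6)^2*(w^3 - 6*w^2*exp(w) - 8*w^2 + 8*w*exp(2*w) + 48*w*exp(w) - 64*exp(2*w)))/(2*(w^2 - w*exp(w) + 6*w - 6*exp(w))^3)
(5) = -2*n + 2*z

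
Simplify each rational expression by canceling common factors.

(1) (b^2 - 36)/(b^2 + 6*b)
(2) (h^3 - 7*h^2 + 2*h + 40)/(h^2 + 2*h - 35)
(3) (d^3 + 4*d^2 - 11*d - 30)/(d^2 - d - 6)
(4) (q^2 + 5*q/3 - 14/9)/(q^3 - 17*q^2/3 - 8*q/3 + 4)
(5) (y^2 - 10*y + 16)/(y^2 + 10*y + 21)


(1) = (b - 6)/b
(2) = (h^2 - 2*h - 8)/(h + 7)
(3) = d + 5
(4) = (3*q + 7)/(3*q^2 - 15*q - 18)
(5) = (y^2 - 10*y + 16)/(y^2 + 10*y + 21)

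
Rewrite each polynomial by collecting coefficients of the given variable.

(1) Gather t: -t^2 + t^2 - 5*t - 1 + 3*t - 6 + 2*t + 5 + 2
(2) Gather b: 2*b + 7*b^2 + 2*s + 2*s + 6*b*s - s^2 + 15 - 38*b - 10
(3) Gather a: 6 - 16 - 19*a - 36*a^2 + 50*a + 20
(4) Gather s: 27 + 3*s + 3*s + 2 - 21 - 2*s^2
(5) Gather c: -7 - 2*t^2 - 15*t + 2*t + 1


(1) = 0
(2) = 7*b^2 + b*(6*s - 36) - s^2 + 4*s + 5
(3) = -36*a^2 + 31*a + 10
(4) = -2*s^2 + 6*s + 8
(5) = -2*t^2 - 13*t - 6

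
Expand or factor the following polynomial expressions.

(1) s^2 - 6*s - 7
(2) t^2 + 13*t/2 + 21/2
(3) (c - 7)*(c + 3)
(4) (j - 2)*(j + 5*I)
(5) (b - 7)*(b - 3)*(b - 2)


(1) = (s - 7)*(s + 1)
(2) = (t + 3)*(t + 7/2)
(3) = c^2 - 4*c - 21
(4) = j^2 - 2*j + 5*I*j - 10*I
(5) = b^3 - 12*b^2 + 41*b - 42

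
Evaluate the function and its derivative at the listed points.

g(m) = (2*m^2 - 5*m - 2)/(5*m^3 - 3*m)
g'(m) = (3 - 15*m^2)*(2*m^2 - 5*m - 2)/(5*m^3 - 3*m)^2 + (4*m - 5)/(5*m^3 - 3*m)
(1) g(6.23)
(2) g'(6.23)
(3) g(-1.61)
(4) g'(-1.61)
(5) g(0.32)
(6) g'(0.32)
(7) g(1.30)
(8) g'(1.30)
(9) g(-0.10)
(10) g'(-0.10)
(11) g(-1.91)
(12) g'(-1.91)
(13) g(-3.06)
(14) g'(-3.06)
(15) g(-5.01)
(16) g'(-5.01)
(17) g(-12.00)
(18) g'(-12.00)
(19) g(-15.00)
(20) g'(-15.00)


(1) = 0.04
(2) = -0.00
(3) = -0.70
(4) = -0.85
(5) = 4.26
(6) = -3.17
(7) = -0.72
(8) = 2.31
(9) = -5.02
(10) = -66.77
(11) = -0.51
(12) = -0.47
(13) = -0.24
(14) = -0.12
(15) = -0.12
(16) = -0.03
(17) = -0.04
(18) = -0.00
(19) = -0.03
(20) = -0.00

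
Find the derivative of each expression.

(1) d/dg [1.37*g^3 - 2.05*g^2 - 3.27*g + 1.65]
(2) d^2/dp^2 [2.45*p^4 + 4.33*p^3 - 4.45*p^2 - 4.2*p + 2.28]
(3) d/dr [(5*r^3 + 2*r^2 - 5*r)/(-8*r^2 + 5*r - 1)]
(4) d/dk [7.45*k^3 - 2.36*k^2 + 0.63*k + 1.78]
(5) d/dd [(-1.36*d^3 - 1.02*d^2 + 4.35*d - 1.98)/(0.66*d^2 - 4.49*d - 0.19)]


(1) = 4.11*g^2 - 4.1*g - 3.27
(2) = 29.4*p^2 + 25.98*p - 8.9
(3) = (-40*r^4 + 50*r^3 - 45*r^2 - 4*r + 5)/(64*r^4 - 80*r^3 + 41*r^2 - 10*r + 1)
(4) = 22.35*k^2 - 4.72*k + 0.63
(5) = (-0.8976*d^4 + 12.2128*d^3 + 2.484*d^2 + 3.0012*d - 9.7167)/(0.4356*d^4 - 5.9268*d^3 + 19.9093*d^2 + 1.7062*d + 0.0361)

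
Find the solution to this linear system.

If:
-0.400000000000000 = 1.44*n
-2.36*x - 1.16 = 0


Then:
n = -0.28
x = -0.49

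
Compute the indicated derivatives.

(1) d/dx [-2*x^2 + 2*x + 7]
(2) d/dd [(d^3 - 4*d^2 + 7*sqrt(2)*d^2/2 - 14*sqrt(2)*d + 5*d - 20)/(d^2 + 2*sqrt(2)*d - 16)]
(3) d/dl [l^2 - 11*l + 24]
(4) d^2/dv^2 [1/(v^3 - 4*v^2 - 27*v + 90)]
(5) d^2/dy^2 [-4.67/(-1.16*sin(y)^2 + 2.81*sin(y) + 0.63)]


(1) = 2 - 4*x
(2) = (d^4 + 4*sqrt(2)*d^3 - 39*d^2 + 6*sqrt(2)*d^2 - 112*sqrt(2)*d + 168*d - 80 + 264*sqrt(2))/(d^4 + 4*sqrt(2)*d^3 - 24*d^2 - 64*sqrt(2)*d + 256)
(3) = 2*l - 11
(4) = 2*((4 - 3*v)*(v^3 - 4*v^2 - 27*v + 90) + (-3*v^2 + 8*v + 27)^2)/(v^3 - 4*v^2 - 27*v + 90)^3
(5) = (25.135808*sin(y)^4 - 45.666996*sin(y)^3 + 12.822419*sin(y)^2 + 83.066691*sin(y) - 80.575246)/(-1.16*sin(y)^2 + 2.81*sin(y) + 0.63)^3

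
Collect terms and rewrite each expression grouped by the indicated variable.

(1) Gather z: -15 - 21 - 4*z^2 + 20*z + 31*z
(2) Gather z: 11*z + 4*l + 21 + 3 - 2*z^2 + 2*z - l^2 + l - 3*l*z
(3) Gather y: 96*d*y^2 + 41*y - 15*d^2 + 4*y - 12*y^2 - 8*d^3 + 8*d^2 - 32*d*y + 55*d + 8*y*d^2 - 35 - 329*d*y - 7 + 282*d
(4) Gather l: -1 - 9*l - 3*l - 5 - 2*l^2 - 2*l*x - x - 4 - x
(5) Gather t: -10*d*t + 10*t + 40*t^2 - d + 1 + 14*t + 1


(1) = -4*z^2 + 51*z - 36
(2) = -l^2 + 5*l - 2*z^2 + z*(13 - 3*l) + 24
(3) = -8*d^3 - 7*d^2 + 337*d + y^2*(96*d - 12) + y*(8*d^2 - 361*d + 45) - 42
(4) = -2*l^2 + l*(-2*x - 12) - 2*x - 10
(5) = -d + 40*t^2 + t*(24 - 10*d) + 2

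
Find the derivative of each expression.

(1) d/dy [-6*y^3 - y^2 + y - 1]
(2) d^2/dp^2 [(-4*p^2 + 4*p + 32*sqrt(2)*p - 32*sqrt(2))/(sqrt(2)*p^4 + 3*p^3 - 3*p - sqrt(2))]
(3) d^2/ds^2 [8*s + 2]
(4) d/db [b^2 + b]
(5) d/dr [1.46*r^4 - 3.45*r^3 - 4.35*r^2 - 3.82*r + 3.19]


(1) = -18*y^2 - 2*y + 1
(2) = 8*((3*p*(2*sqrt(2)*p + 3)*(p^2 - 8*sqrt(2)*p - p + 8*sqrt(2)) - (-2*p + 1 + 8*sqrt(2))*(4*sqrt(2)*p^3 + 9*p^2 - 3))*(sqrt(2)*p^4 + 3*p^3 - 3*p - sqrt(2)) - (4*sqrt(2)*p^3 + 9*p^2 - 3)^2*(p^2 - 8*sqrt(2)*p - p + 8*sqrt(2)) - (sqrt(2)*p^4 + 3*p^3 - 3*p - sqrt(2))^2)/(sqrt(2)*p^4 + 3*p^3 - 3*p - sqrt(2))^3
(3) = 0
(4) = 2*b + 1
(5) = 5.84*r^3 - 10.35*r^2 - 8.7*r - 3.82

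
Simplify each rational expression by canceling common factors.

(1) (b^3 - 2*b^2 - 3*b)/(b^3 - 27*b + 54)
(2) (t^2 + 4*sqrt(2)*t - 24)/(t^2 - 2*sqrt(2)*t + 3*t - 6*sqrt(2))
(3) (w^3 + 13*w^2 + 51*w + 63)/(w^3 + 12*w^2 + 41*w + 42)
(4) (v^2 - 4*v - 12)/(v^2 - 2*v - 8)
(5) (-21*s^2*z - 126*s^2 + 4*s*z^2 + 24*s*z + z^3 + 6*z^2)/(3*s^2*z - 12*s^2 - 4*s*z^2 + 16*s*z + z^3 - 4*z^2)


(1) = (b^2 + b)/(b^2 + 3*b - 18)
(2) = (t + 6*sqrt(2))/(t + 3)
(3) = (w + 3)/(w + 2)
(4) = (v - 6)/(v - 4)
(5) = (7*s*z + 42*s + z^2 + 6*z)/(-s*z + 4*s + z^2 - 4*z)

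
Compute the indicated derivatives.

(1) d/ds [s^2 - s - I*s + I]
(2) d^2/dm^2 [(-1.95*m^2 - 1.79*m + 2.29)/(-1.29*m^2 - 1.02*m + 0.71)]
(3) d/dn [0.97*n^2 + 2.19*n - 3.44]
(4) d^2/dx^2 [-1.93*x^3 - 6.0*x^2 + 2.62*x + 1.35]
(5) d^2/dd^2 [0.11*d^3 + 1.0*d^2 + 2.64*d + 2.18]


(1) = 2*s - 1 - I
(2) = (0.825858*m^3 - 12.148704*m^2 - 8.242326*m - 4.401228)/(2.146689*m^6 + 5.092146*m^5 + 0.481815*m^4 - 4.5441*m^3 - 0.265185*m^2 + 1.542546*m - 0.357911)
(3) = 1.94*n + 2.19
(4) = -11.58*x - 12.0
(5) = 0.66*d + 2.0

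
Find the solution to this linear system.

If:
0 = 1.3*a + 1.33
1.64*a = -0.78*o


Then:
a = -1.02
o = 2.15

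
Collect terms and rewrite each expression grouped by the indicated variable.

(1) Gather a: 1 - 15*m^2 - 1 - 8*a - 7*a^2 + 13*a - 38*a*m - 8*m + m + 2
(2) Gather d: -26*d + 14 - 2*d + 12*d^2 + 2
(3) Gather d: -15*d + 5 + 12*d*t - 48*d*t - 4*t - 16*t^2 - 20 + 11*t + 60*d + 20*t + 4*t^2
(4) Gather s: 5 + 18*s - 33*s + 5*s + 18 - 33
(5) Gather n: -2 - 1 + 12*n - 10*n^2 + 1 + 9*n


(1) = -7*a^2 + a*(5 - 38*m) - 15*m^2 - 7*m + 2
(2) = 12*d^2 - 28*d + 16
(3) = d*(45 - 36*t) - 12*t^2 + 27*t - 15
(4) = -10*s - 10
(5) = -10*n^2 + 21*n - 2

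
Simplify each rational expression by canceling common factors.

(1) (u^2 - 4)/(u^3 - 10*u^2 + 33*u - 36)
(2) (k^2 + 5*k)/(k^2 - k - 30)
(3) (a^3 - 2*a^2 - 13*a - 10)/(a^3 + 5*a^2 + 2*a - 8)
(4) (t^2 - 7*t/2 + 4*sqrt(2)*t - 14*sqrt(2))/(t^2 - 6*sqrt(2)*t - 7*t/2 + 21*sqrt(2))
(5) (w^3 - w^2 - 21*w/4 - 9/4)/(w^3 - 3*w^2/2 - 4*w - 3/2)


(1) = (u^2 - 4)/(u^3 - 10*u^2 + 33*u - 36)
(2) = k/(k - 6)
(3) = (a^2 - 4*a - 5)/(a^2 + 3*a - 4)
(4) = (4*t + 16*sqrt(2))/(4*t - 24*sqrt(2))
(5) = (2*w + 3)/(2*w + 2)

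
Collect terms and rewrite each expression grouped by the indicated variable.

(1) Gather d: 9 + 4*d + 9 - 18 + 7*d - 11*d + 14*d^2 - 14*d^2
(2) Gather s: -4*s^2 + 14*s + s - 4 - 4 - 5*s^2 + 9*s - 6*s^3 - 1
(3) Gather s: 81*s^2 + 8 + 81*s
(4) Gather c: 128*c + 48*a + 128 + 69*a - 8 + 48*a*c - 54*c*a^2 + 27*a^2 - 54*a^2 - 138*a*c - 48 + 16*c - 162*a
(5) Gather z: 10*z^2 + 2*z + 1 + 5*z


(1) = 0
(2) = -6*s^3 - 9*s^2 + 24*s - 9
(3) = 81*s^2 + 81*s + 8
(4) = -27*a^2 - 45*a + c*(-54*a^2 - 90*a + 144) + 72
(5) = 10*z^2 + 7*z + 1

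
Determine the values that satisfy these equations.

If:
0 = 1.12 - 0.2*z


Then:
z = 5.60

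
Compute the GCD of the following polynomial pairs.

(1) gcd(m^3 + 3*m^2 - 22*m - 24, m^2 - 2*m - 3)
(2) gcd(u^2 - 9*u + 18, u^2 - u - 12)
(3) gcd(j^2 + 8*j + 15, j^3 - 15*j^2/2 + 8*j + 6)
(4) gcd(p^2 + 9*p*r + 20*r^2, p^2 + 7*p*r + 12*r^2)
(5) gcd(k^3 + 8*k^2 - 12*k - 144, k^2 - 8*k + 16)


(1) = m + 1
(2) = gcd((u - 6)*(u - 3), (u - 4)*(u + 3)) = 1
(3) = gcd((j + 3)*(j + 5), (j - 6)*(j - 2)*(j + 1/2)) = 1
(4) = gcd((p + 4*r)*(p + 5*r), (p + 3*r)*(p + 4*r)) = p + 4*r
(5) = gcd((k - 4)*(k + 6)^2, (k - 4)^2) = k - 4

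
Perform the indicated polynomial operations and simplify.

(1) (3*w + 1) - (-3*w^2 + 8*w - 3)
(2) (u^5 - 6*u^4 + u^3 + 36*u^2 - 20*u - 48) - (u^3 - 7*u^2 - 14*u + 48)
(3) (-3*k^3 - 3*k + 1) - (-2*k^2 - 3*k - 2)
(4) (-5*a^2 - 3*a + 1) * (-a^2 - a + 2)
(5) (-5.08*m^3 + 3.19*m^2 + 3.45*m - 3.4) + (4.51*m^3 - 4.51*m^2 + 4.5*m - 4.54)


(1) = 3*w^2 - 5*w + 4
(2) = u^5 - 6*u^4 + 43*u^2 - 6*u - 96
(3) = -3*k^3 + 2*k^2 + 3
(4) = 5*a^4 + 8*a^3 - 8*a^2 - 7*a + 2
(5) = -0.57*m^3 - 1.32*m^2 + 7.95*m - 7.94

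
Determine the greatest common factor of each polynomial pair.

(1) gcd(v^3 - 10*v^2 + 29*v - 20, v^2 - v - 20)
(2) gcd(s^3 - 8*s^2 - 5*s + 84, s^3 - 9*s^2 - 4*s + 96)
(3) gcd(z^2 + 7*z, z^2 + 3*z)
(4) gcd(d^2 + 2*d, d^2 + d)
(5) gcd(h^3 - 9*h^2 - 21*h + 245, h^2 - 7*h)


(1) = gcd((v - 5)*(v - 4)*(v - 1), (v - 5)*(v + 4)) = v - 5
(2) = s^2 - s - 12
(3) = gcd(z*(z + 7), z*(z + 3)) = z
(4) = d
(5) = h - 7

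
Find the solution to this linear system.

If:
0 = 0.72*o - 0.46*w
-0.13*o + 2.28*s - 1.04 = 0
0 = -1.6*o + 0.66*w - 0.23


Then:
o = -0.41
s = 0.43
w = -0.63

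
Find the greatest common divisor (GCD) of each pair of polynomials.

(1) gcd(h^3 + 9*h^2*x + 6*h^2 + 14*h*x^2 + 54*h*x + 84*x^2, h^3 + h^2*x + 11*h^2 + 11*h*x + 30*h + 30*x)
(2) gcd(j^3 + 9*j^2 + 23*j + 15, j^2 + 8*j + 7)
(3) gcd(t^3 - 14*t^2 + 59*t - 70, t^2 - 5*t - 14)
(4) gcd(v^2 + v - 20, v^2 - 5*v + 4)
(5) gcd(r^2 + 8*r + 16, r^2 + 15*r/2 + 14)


(1) = h + 6
(2) = gcd((j + 1)*(j + 3)*(j + 5), (j + 1)*(j + 7)) = j + 1
(3) = t - 7
(4) = gcd((v - 4)*(v + 5), (v - 4)*(v - 1)) = v - 4
(5) = r + 4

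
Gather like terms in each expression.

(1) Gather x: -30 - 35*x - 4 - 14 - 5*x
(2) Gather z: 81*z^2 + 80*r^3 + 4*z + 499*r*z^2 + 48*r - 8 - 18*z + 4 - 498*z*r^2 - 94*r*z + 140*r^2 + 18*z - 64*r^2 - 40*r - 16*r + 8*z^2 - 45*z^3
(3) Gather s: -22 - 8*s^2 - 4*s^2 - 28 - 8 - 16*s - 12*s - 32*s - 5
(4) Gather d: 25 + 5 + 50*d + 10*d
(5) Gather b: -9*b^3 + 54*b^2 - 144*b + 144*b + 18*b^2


(1) = -40*x - 48
(2) = 80*r^3 + 76*r^2 - 8*r - 45*z^3 + z^2*(499*r + 89) + z*(-498*r^2 - 94*r + 4) - 4
(3) = -12*s^2 - 60*s - 63
(4) = 60*d + 30
(5) = -9*b^3 + 72*b^2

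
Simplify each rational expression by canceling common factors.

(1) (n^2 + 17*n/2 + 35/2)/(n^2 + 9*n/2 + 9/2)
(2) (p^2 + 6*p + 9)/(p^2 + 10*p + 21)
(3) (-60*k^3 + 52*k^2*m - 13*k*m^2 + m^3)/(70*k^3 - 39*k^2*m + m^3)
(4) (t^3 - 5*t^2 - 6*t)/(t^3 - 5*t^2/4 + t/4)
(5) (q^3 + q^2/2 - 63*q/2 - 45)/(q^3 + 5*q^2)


(1) = (2*n^2 + 17*n + 35)/(2*n^2 + 9*n + 9)
(2) = (p + 3)/(p + 7)
(3) = (-6*k + m)/(7*k + m)
(4) = (4*t^2 - 20*t - 24)/(4*t^2 - 5*t + 1)
(5) = (2*q^2 - 9*q - 18)/(2*q^2)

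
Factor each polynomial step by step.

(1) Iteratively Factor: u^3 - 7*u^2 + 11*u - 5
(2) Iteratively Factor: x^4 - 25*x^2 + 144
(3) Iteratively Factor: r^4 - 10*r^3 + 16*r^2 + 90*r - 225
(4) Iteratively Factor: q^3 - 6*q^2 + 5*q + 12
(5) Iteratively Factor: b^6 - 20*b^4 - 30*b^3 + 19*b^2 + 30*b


(1) = (u - 1)*(u^2 - 6*u + 5) = (u - 5)*(u - 1)*(u - 1)
(2) = (x + 3)*(x^3 - 3*x^2 - 16*x + 48) = (x - 3)*(x + 3)*(x^2 - 16) = (x - 3)*(x + 3)*(x + 4)*(x - 4)
(3) = (r - 5)*(r^3 - 5*r^2 - 9*r + 45) = (r - 5)*(r - 3)*(r^2 - 2*r - 15) = (r - 5)*(r - 3)*(r + 3)*(r - 5)
(4) = (q - 4)*(q^2 - 2*q - 3) = (q - 4)*(q - 3)*(q + 1)
(5) = (b + 1)*(b^5 - b^4 - 19*b^3 - 11*b^2 + 30*b) = (b - 1)*(b + 1)*(b^4 - 19*b^2 - 30*b) = (b - 1)*(b + 1)*(b + 2)*(b^3 - 2*b^2 - 15*b) = (b - 5)*(b - 1)*(b + 1)*(b + 2)*(b^2 + 3*b) = b*(b - 5)*(b - 1)*(b + 1)*(b + 2)*(b + 3)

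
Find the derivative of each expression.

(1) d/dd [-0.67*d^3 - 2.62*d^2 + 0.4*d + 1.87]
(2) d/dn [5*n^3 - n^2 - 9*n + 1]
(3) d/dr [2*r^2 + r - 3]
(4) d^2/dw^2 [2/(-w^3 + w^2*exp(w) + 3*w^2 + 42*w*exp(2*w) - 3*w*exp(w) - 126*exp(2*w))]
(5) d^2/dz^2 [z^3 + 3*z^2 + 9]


(1) = -2.01*d^2 - 5.24*d + 0.4
(2) = 15*n^2 - 2*n - 9
(3) = 4*r + 1
(4) = 2*((w^3 - w^2*exp(w) - 3*w^2 - 42*w*exp(2*w) + 3*w*exp(w) + 126*exp(2*w))*(-w^2*exp(w) - 168*w*exp(2*w) - w*exp(w) + 6*w + 336*exp(2*w) + 4*exp(w) - 6) - 2*(-w^2*exp(w) + 3*w^2 - 84*w*exp(2*w) + w*exp(w) - 6*w + 210*exp(2*w) + 3*exp(w))^2)/(w^3 - w^2*exp(w) - 3*w^2 - 42*w*exp(2*w) + 3*w*exp(w) + 126*exp(2*w))^3
(5) = 6*z + 6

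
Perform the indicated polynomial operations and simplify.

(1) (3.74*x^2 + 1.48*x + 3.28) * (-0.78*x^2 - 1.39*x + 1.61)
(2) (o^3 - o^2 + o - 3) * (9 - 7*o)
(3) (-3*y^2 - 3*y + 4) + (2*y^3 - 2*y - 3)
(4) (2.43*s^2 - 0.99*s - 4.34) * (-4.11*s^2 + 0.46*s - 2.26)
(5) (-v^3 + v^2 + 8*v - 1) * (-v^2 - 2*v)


(1) = -2.9172*x^4 - 6.353*x^3 + 1.4058*x^2 - 2.1764*x + 5.2808
(2) = -7*o^4 + 16*o^3 - 16*o^2 + 30*o - 27
(3) = 2*y^3 - 3*y^2 - 5*y + 1
(4) = -9.9873*s^4 + 5.1867*s^3 + 11.8902*s^2 + 0.241*s + 9.8084
(5) = v^5 + v^4 - 10*v^3 - 15*v^2 + 2*v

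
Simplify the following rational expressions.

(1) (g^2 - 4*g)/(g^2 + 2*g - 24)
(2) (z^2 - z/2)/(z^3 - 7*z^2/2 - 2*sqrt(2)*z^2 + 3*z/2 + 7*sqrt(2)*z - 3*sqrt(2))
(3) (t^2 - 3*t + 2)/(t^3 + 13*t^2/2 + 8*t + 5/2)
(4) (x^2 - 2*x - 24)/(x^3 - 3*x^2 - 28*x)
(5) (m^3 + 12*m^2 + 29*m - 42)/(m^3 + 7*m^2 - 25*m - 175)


(1) = g/(g + 6)
(2) = 4*z/(4*z^2 + z*(-12 - 8*sqrt(2)) + 24*sqrt(2))
(3) = (2*t^2 - 6*t + 4)/(2*t^3 + 13*t^2 + 16*t + 5)
(4) = (x - 6)/(x^2 - 7*x)
(5) = (m^2 + 5*m - 6)/(m^2 - 25)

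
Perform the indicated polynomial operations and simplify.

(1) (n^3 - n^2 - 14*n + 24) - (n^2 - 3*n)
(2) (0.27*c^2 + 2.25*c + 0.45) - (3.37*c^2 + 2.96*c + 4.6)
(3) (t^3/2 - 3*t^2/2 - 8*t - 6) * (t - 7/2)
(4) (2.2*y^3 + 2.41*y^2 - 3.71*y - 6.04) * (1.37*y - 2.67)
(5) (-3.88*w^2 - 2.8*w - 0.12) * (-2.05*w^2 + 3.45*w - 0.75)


(1) = n^3 - 2*n^2 - 11*n + 24
(2) = -3.1*c^2 - 0.71*c - 4.15
(3) = t^4/2 - 13*t^3/4 - 11*t^2/4 + 22*t + 21
(4) = 3.014*y^4 - 2.5723*y^3 - 11.5174*y^2 + 1.6309*y + 16.1268
(5) = 7.954*w^4 - 7.646*w^3 - 6.504*w^2 + 1.686*w + 0.09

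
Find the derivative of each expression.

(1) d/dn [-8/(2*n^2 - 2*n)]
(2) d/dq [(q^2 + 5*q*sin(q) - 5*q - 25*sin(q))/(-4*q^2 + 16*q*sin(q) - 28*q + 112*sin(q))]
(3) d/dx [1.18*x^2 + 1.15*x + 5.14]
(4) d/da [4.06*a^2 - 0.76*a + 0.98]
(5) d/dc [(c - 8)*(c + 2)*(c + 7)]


(1) = 4*(2*n - 1)/(n^2*(n - 1)^2)
(2) = (-9*q^3*cos(q) + 9*q^2*sin(q) - 18*q^2*cos(q) - 12*q^2 + 6*q*sin(q) + 315*q*cos(q) + 240*sin(q)^2 - 315*sin(q))/(4*(q + 7)^2*(q - 4*sin(q))^2)
(3) = 2.36*x + 1.15
(4) = 8.12*a - 0.76
(5) = 3*c^2 + 2*c - 58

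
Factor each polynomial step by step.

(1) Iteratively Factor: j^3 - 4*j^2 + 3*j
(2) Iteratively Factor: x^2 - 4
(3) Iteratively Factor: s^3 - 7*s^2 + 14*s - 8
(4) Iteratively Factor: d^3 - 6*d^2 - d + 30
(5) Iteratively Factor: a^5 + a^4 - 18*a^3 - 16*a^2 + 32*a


(1) = (j - 1)*(j^2 - 3*j) = j*(j - 1)*(j - 3)
(2) = (x - 2)*(x + 2)
(3) = (s - 2)*(s^2 - 5*s + 4) = (s - 2)*(s - 1)*(s - 4)
(4) = (d - 5)*(d^2 - d - 6) = (d - 5)*(d - 3)*(d + 2)
(5) = (a - 4)*(a^4 + 5*a^3 + 2*a^2 - 8*a) = (a - 4)*(a + 4)*(a^3 + a^2 - 2*a) = (a - 4)*(a - 1)*(a + 4)*(a^2 + 2*a) = a*(a - 4)*(a - 1)*(a + 4)*(a + 2)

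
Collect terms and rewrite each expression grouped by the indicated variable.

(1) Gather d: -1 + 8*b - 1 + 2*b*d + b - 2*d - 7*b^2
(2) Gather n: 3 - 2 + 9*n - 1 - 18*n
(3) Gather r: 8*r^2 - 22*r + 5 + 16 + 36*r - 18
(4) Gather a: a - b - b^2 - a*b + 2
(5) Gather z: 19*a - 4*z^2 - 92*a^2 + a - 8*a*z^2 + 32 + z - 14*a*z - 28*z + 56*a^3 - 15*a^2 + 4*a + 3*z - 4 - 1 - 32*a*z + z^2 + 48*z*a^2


(1) = -7*b^2 + 9*b + d*(2*b - 2) - 2
(2) = -9*n
(3) = 8*r^2 + 14*r + 3
(4) = a*(1 - b) - b^2 - b + 2
(5) = 56*a^3 - 107*a^2 + 24*a + z^2*(-8*a - 3) + z*(48*a^2 - 46*a - 24) + 27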